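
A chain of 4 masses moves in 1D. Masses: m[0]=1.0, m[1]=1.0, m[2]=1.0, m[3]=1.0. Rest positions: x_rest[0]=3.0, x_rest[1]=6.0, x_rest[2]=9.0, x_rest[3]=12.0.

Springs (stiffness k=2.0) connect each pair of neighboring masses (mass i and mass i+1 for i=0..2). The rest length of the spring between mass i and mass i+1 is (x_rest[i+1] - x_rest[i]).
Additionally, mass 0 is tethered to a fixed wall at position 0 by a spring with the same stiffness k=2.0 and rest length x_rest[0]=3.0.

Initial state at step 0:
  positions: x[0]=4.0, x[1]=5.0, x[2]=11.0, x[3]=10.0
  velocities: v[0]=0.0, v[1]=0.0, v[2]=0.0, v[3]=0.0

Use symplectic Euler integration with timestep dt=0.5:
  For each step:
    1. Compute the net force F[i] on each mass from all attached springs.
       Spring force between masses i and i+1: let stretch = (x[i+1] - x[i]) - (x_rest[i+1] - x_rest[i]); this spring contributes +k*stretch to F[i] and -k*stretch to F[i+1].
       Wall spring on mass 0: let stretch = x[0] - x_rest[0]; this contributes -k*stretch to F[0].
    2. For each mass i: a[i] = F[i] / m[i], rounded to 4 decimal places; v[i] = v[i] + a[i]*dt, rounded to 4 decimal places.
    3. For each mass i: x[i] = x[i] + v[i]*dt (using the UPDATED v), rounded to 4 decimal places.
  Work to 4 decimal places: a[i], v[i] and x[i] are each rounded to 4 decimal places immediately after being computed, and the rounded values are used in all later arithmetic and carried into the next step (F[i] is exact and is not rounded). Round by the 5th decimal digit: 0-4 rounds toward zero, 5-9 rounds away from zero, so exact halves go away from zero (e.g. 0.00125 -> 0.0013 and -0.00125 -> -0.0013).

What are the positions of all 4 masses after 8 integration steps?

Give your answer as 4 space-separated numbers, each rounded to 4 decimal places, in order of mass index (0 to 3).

Step 0: x=[4.0000 5.0000 11.0000 10.0000] v=[0.0000 0.0000 0.0000 0.0000]
Step 1: x=[2.5000 7.5000 7.5000 12.0000] v=[-3.0000 5.0000 -7.0000 4.0000]
Step 2: x=[2.2500 7.5000 6.2500 13.2500] v=[-0.5000 0.0000 -2.5000 2.5000]
Step 3: x=[3.5000 4.2500 9.1250 12.5000] v=[2.5000 -6.5000 5.7500 -1.5000]
Step 4: x=[3.3750 3.0625 11.2500 11.5625] v=[-0.2500 -2.3750 4.2500 -1.8750]
Step 5: x=[1.4063 6.1250 9.4375 11.9688] v=[-3.9375 6.1250 -3.6250 0.8125]
Step 6: x=[1.0938 8.4844 7.2344 12.6094] v=[-0.6251 4.7188 -4.4062 1.2812]
Step 7: x=[3.9297 6.5235 8.3438 12.0625] v=[5.6717 -3.9218 2.2188 -1.0938]
Step 8: x=[6.0976 4.1759 10.4024 11.1563] v=[4.3358 -4.6953 4.1172 -1.8125]

Answer: 6.0976 4.1759 10.4024 11.1563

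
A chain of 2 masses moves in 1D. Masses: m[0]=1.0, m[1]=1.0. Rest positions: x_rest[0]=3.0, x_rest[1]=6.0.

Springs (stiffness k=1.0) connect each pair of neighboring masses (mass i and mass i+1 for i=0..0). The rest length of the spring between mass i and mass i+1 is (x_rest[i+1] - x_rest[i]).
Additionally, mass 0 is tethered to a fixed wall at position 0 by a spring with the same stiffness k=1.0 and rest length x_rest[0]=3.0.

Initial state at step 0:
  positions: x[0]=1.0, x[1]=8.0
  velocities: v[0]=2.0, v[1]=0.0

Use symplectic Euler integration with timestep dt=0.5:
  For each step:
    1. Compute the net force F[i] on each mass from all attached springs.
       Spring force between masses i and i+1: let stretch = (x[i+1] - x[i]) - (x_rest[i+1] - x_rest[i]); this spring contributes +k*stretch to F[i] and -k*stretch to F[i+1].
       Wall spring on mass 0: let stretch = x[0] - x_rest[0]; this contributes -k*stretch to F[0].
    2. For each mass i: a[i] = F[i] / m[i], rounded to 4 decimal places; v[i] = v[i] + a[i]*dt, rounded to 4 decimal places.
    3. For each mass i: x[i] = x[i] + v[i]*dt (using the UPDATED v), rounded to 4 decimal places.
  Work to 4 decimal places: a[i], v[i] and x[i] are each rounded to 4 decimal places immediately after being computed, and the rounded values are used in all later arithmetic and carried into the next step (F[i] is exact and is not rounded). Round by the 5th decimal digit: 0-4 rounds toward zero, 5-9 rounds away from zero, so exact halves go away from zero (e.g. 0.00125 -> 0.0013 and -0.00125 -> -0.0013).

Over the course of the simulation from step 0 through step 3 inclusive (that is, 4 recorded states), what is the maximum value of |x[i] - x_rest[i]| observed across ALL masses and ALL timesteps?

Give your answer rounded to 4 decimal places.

Step 0: x=[1.0000 8.0000] v=[2.0000 0.0000]
Step 1: x=[3.5000 7.0000] v=[5.0000 -2.0000]
Step 2: x=[6.0000 5.8750] v=[5.0000 -2.2500]
Step 3: x=[6.9688 5.5313] v=[1.9375 -0.6875]
Max displacement = 3.9688

Answer: 3.9688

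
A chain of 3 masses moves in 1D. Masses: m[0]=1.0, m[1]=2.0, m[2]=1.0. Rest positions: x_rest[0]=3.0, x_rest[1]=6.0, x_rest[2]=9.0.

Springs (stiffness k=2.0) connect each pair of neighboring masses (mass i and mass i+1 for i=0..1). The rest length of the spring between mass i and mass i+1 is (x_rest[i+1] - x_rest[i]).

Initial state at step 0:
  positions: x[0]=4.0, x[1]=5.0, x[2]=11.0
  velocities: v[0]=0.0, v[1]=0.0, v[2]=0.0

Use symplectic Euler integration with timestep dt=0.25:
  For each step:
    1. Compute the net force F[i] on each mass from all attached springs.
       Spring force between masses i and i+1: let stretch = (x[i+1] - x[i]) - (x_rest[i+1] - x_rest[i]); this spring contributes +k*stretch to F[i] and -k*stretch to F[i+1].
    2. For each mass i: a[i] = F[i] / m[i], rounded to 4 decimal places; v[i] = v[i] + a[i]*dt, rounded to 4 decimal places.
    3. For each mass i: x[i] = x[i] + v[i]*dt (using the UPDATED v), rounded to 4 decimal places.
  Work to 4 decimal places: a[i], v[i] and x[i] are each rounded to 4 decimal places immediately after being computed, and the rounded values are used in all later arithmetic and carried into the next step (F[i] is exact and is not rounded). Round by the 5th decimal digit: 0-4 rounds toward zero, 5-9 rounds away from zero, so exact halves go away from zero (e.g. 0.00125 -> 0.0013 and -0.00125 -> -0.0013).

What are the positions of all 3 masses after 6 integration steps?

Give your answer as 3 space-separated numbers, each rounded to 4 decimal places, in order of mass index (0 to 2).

Answer: 2.3145 7.5278 7.6298

Derivation:
Step 0: x=[4.0000 5.0000 11.0000] v=[0.0000 0.0000 0.0000]
Step 1: x=[3.7500 5.3125 10.6250] v=[-1.0000 1.2500 -1.5000]
Step 2: x=[3.3203 5.8594 9.9609] v=[-1.7188 2.1875 -2.6563]
Step 3: x=[2.8330 6.5039 9.1591] v=[-1.9493 2.5781 -3.2071]
Step 4: x=[2.4295 7.0850 8.4004] v=[-1.6139 2.3242 -3.0347]
Step 5: x=[2.2330 7.4573 7.8523] v=[-0.7862 1.4892 -2.1924]
Step 6: x=[2.3145 7.5278 7.6298] v=[0.3260 0.2819 -0.8899]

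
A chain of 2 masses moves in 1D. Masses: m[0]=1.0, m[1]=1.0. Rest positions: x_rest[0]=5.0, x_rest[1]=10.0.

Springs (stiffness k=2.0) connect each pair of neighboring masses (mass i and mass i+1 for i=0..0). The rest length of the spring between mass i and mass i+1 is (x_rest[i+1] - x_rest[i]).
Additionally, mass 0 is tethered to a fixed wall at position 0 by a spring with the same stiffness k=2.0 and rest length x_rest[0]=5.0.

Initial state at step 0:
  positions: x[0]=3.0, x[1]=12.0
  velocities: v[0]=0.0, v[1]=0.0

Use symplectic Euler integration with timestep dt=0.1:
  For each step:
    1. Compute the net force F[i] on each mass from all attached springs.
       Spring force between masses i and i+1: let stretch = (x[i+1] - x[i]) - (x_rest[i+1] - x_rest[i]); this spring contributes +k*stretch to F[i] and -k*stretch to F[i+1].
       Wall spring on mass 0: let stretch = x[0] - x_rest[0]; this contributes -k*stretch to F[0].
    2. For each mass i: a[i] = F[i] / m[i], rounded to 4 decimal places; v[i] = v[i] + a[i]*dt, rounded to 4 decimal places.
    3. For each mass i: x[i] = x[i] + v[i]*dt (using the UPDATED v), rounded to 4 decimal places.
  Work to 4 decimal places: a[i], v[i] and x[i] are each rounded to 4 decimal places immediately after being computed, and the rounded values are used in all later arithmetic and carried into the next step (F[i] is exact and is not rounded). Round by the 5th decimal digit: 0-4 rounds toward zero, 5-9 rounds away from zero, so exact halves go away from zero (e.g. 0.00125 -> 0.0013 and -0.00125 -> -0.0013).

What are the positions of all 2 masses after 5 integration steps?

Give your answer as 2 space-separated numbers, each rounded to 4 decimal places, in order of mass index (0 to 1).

Step 0: x=[3.0000 12.0000] v=[0.0000 0.0000]
Step 1: x=[3.1200 11.9200] v=[1.2000 -0.8000]
Step 2: x=[3.3536 11.7640] v=[2.3360 -1.5600]
Step 3: x=[3.6883 11.5398] v=[3.3474 -2.2421]
Step 4: x=[4.1063 11.2586] v=[4.1800 -2.8124]
Step 5: x=[4.5852 10.9343] v=[4.7892 -3.2429]

Answer: 4.5852 10.9343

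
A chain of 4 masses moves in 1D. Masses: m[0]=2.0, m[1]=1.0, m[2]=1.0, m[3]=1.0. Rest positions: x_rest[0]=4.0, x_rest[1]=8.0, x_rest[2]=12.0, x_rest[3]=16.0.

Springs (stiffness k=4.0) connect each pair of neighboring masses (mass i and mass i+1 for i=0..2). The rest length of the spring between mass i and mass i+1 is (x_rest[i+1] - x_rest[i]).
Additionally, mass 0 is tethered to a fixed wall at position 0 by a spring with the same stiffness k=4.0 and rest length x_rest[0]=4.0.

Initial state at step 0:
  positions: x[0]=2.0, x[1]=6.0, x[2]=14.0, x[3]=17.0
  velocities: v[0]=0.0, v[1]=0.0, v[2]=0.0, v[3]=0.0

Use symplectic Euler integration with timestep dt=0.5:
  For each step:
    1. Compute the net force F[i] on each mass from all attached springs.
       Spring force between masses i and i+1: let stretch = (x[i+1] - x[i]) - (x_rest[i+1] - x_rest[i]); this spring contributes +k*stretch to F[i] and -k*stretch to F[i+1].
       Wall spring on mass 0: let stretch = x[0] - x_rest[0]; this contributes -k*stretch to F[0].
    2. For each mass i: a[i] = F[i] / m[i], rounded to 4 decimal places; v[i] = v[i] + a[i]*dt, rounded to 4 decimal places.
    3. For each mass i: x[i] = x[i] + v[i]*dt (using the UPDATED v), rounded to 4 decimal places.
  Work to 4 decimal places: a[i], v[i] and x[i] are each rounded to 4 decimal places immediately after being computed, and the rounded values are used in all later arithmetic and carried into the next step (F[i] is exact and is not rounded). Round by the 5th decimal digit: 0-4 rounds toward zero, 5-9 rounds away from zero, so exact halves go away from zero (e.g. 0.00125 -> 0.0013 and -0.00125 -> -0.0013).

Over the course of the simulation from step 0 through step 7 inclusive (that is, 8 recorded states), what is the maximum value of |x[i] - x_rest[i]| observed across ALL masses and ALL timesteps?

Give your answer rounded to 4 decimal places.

Step 0: x=[2.0000 6.0000 14.0000 17.0000] v=[0.0000 0.0000 0.0000 0.0000]
Step 1: x=[3.0000 10.0000 9.0000 18.0000] v=[2.0000 8.0000 -10.0000 2.0000]
Step 2: x=[6.0000 6.0000 14.0000 14.0000] v=[6.0000 -8.0000 10.0000 -8.0000]
Step 3: x=[6.0000 10.0000 11.0000 14.0000] v=[0.0000 8.0000 -6.0000 0.0000]
Step 4: x=[5.0000 11.0000 10.0000 15.0000] v=[-2.0000 2.0000 -2.0000 2.0000]
Step 5: x=[4.5000 5.0000 15.0000 15.0000] v=[-1.0000 -12.0000 10.0000 0.0000]
Step 6: x=[2.0000 8.5000 10.0000 19.0000] v=[-5.0000 7.0000 -10.0000 8.0000]
Step 7: x=[1.7500 7.0000 12.5000 18.0000] v=[-0.5000 -3.0000 5.0000 -2.0000]
Max displacement = 3.0000

Answer: 3.0000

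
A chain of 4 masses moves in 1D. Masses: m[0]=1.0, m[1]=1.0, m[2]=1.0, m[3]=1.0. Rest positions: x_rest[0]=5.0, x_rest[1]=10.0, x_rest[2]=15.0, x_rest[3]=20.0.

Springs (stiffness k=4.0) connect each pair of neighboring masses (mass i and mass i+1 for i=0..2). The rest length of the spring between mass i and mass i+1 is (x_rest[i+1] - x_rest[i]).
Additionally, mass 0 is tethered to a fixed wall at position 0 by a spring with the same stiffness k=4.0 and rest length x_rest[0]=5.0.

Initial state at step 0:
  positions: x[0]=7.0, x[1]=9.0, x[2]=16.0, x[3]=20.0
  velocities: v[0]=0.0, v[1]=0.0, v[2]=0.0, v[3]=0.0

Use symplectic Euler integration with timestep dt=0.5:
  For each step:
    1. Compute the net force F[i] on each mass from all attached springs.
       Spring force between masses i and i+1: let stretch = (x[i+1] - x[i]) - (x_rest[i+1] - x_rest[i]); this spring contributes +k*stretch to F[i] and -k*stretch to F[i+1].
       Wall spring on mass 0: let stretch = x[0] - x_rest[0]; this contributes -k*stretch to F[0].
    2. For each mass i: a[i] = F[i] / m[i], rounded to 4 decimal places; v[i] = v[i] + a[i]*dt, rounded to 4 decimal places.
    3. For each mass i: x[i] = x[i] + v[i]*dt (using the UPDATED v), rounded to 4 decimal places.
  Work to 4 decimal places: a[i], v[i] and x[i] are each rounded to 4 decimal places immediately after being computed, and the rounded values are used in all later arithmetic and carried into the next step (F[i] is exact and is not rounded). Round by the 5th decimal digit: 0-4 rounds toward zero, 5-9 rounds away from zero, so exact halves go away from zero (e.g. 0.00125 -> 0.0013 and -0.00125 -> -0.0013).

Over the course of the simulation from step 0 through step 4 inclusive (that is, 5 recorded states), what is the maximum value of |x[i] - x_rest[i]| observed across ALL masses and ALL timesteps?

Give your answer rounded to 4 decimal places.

Answer: 4.0000

Derivation:
Step 0: x=[7.0000 9.0000 16.0000 20.0000] v=[0.0000 0.0000 0.0000 0.0000]
Step 1: x=[2.0000 14.0000 13.0000 21.0000] v=[-10.0000 10.0000 -6.0000 2.0000]
Step 2: x=[7.0000 6.0000 19.0000 19.0000] v=[10.0000 -16.0000 12.0000 -4.0000]
Step 3: x=[4.0000 12.0000 12.0000 22.0000] v=[-6.0000 12.0000 -14.0000 6.0000]
Step 4: x=[5.0000 10.0000 15.0000 20.0000] v=[2.0000 -4.0000 6.0000 -4.0000]
Max displacement = 4.0000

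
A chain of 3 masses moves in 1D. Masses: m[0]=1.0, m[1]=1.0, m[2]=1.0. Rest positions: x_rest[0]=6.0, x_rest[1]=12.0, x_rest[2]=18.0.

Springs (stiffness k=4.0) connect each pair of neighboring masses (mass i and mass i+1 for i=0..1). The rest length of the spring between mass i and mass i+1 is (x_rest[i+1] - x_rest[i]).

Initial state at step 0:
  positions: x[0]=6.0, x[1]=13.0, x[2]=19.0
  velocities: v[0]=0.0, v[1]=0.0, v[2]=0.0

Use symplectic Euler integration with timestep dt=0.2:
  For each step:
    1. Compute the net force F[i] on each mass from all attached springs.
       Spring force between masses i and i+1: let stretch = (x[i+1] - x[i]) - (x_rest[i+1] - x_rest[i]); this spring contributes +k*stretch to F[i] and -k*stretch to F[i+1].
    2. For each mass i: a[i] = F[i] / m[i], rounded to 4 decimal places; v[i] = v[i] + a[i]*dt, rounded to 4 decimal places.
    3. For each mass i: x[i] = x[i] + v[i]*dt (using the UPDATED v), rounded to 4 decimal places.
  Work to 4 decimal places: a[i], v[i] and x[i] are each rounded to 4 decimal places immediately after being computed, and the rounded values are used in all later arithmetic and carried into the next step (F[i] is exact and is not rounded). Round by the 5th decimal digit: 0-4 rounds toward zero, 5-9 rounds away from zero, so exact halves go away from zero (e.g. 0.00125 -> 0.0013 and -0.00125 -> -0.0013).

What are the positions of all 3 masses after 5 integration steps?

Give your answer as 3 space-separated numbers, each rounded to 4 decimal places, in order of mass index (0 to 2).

Answer: 7.1032 12.4066 18.4903

Derivation:
Step 0: x=[6.0000 13.0000 19.0000] v=[0.0000 0.0000 0.0000]
Step 1: x=[6.1600 12.8400 19.0000] v=[0.8000 -0.8000 0.0000]
Step 2: x=[6.4288 12.5968 18.9744] v=[1.3440 -1.2160 -0.1280]
Step 3: x=[6.7245 12.3871 18.8884] v=[1.4784 -1.0483 -0.4301]
Step 4: x=[6.9662 12.3116 18.7222] v=[1.2085 -0.3773 -0.8311]
Step 5: x=[7.1032 12.4066 18.4903] v=[0.6848 0.4749 -1.1596]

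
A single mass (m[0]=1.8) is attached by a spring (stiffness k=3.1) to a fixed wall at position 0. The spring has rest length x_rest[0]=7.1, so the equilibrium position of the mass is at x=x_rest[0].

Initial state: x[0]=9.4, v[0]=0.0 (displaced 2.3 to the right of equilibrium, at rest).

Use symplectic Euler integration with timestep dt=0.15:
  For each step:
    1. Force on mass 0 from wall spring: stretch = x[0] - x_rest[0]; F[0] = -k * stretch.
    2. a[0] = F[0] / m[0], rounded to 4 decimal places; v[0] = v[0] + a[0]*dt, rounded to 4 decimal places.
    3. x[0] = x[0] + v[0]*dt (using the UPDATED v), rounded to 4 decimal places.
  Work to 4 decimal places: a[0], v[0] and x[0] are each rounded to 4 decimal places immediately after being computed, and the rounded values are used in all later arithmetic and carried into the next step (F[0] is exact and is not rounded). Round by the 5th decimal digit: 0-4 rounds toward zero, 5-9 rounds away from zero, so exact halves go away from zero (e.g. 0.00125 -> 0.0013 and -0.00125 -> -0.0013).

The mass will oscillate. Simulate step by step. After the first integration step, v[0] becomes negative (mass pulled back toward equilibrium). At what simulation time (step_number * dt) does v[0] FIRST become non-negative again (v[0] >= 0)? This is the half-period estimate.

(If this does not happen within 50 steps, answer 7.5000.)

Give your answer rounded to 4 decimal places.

Step 0: x=[9.4000] v=[0.0000]
Step 1: x=[9.3109] v=[-0.5942]
Step 2: x=[9.1361] v=[-1.1654]
Step 3: x=[8.8824] v=[-1.6914]
Step 4: x=[8.5596] v=[-2.1519]
Step 5: x=[8.1803] v=[-2.5290]
Step 6: x=[7.7591] v=[-2.8081]
Step 7: x=[7.3123] v=[-2.9784]
Step 8: x=[6.8573] v=[-3.0332]
Step 9: x=[6.4117] v=[-2.9705]
Step 10: x=[5.9928] v=[-2.7927]
Step 11: x=[5.6168] v=[-2.5067]
Step 12: x=[5.2983] v=[-2.1235]
Step 13: x=[5.0496] v=[-1.6581]
Step 14: x=[4.8803] v=[-1.1284]
Step 15: x=[4.7971] v=[-0.5550]
Step 16: x=[4.8031] v=[0.0399]
First v>=0 after going negative at step 16, time=2.4000

Answer: 2.4000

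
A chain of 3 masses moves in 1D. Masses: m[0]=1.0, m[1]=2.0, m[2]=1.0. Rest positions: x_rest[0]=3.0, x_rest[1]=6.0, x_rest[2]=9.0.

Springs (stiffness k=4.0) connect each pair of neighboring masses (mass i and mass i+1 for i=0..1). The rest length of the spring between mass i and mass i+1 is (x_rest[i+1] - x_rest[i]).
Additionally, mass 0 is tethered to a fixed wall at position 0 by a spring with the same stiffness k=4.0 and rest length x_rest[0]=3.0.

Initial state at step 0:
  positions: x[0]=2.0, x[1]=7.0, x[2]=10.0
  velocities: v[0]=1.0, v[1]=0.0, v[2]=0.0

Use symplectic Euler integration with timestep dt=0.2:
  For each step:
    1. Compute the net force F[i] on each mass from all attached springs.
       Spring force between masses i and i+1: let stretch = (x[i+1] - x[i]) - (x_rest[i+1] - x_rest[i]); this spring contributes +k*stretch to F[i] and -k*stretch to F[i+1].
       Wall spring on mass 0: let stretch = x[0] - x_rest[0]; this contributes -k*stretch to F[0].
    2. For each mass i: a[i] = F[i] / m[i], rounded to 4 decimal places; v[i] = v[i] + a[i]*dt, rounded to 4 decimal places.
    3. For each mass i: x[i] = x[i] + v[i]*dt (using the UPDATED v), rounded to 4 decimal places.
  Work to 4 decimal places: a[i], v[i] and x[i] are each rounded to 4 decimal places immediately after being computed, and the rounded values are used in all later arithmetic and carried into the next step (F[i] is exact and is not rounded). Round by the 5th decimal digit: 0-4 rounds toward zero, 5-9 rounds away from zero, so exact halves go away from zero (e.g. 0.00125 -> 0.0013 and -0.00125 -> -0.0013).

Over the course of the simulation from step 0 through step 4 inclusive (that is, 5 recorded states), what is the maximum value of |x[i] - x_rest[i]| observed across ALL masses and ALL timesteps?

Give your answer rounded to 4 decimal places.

Step 0: x=[2.0000 7.0000 10.0000] v=[1.0000 0.0000 0.0000]
Step 1: x=[2.6800 6.8400 10.0000] v=[3.4000 -0.8000 0.0000]
Step 2: x=[3.5968 6.6000 9.9744] v=[4.5840 -1.2000 -0.1280]
Step 3: x=[4.4186 6.3897 9.8889] v=[4.1091 -1.0515 -0.4275]
Step 4: x=[4.8488 6.3016 9.7235] v=[2.1511 -0.4403 -0.8269]
Max displacement = 1.8488

Answer: 1.8488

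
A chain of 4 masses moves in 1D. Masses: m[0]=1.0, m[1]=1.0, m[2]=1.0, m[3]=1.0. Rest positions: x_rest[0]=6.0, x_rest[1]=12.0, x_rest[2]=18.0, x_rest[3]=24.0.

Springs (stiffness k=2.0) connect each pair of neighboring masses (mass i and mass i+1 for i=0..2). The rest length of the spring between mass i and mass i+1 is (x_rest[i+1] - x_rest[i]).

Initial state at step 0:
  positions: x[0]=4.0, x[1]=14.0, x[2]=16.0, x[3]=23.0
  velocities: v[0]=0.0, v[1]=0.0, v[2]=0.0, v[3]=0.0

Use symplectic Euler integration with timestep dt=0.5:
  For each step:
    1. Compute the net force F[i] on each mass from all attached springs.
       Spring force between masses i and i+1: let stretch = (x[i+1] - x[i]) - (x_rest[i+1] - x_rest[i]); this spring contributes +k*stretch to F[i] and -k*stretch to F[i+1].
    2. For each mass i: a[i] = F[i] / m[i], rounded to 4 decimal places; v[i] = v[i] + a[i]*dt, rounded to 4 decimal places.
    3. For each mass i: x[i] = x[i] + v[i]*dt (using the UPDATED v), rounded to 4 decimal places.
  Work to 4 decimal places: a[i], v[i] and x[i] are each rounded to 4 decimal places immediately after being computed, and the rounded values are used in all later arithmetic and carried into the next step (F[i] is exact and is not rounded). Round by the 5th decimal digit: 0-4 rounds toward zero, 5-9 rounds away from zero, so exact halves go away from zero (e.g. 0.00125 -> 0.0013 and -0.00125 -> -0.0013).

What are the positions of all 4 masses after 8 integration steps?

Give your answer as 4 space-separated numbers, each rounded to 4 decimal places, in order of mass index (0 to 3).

Step 0: x=[4.0000 14.0000 16.0000 23.0000] v=[0.0000 0.0000 0.0000 0.0000]
Step 1: x=[6.0000 10.0000 18.5000 22.5000] v=[4.0000 -8.0000 5.0000 -1.0000]
Step 2: x=[7.0000 8.2500 18.7500 23.0000] v=[2.0000 -3.5000 0.5000 1.0000]
Step 3: x=[5.6250 11.1250 15.8750 24.3750] v=[-2.7500 5.7500 -5.7500 2.7500]
Step 4: x=[4.0000 13.6250 14.8750 24.5000] v=[-3.2500 5.0000 -2.0000 0.2500]
Step 5: x=[4.1875 11.9375 18.0625 22.8125] v=[0.3750 -3.3750 6.3750 -3.3750]
Step 6: x=[5.2500 9.4375 20.5625 21.7500] v=[2.1250 -5.0000 5.0000 -2.1250]
Step 7: x=[5.4063 10.4063 18.0938 23.0938] v=[0.3125 1.9375 -4.9375 2.6875]
Step 8: x=[5.0626 12.7188 14.2813 24.9376] v=[-0.6875 4.6250 -7.6250 3.6875]

Answer: 5.0626 12.7188 14.2813 24.9376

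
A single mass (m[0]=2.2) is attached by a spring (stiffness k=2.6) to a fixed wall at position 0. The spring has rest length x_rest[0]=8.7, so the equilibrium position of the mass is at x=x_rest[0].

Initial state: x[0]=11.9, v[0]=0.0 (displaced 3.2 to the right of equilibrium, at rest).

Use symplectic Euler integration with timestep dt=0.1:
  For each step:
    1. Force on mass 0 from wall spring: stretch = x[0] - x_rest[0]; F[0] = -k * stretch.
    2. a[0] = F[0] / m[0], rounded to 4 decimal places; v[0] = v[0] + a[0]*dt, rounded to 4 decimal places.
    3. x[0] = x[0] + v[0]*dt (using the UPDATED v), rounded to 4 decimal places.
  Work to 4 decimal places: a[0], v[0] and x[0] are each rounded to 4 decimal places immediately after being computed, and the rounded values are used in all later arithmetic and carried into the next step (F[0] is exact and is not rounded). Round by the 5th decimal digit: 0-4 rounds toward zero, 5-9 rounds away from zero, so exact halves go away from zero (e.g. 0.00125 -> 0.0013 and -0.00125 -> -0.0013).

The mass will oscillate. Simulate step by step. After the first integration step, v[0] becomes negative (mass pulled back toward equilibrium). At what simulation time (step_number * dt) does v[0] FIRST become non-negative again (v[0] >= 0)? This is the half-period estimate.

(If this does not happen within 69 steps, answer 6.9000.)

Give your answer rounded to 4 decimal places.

Answer: 2.9000

Derivation:
Step 0: x=[11.9000] v=[0.0000]
Step 1: x=[11.8622] v=[-0.3782]
Step 2: x=[11.7870] v=[-0.7519]
Step 3: x=[11.6753] v=[-1.1167]
Step 4: x=[11.5285] v=[-1.4683]
Step 5: x=[11.3482] v=[-1.8026]
Step 6: x=[11.1366] v=[-2.1156]
Step 7: x=[10.8962] v=[-2.4036]
Step 8: x=[10.6299] v=[-2.6632]
Step 9: x=[10.3408] v=[-2.8913]
Step 10: x=[10.0323] v=[-3.0852]
Step 11: x=[9.7080] v=[-3.2427]
Step 12: x=[9.3718] v=[-3.3618]
Step 13: x=[9.0277] v=[-3.4412]
Step 14: x=[8.6797] v=[-3.4799]
Step 15: x=[8.3320] v=[-3.4775]
Step 16: x=[7.9886] v=[-3.4340]
Step 17: x=[7.6536] v=[-3.3499]
Step 18: x=[7.3310] v=[-3.2262]
Step 19: x=[7.0246] v=[-3.0644]
Step 20: x=[6.7380] v=[-2.8664]
Step 21: x=[6.4746] v=[-2.6345]
Step 22: x=[6.2375] v=[-2.3715]
Step 23: x=[6.0295] v=[-2.0805]
Step 24: x=[5.8530] v=[-1.7649]
Step 25: x=[5.7102] v=[-1.4284]
Step 26: x=[5.6027] v=[-1.0751]
Step 27: x=[5.5318] v=[-0.7091]
Step 28: x=[5.4983] v=[-0.3347]
Step 29: x=[5.5027] v=[0.0437]
First v>=0 after going negative at step 29, time=2.9000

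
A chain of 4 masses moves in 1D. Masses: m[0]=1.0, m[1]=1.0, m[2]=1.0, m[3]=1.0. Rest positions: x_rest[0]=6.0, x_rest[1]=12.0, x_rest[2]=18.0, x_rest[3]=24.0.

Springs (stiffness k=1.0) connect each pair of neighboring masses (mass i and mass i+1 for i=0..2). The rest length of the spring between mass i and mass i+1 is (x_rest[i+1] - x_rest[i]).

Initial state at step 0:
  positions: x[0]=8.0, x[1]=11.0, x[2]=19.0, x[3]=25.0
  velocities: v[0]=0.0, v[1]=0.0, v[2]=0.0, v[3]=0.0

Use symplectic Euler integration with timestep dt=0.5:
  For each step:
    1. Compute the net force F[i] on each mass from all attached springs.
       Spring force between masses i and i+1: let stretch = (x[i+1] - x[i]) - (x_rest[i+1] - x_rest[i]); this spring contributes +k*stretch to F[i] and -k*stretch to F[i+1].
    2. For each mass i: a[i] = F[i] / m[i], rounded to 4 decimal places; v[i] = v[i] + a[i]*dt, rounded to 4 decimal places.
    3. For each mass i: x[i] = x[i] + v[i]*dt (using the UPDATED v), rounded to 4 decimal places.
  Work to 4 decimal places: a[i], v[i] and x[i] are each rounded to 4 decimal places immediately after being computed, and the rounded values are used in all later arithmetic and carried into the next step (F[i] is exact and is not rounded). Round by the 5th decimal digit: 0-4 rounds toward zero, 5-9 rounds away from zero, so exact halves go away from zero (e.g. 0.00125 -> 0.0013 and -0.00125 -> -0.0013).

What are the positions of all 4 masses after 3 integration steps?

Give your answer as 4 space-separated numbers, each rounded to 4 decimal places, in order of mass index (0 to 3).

Answer: 5.6406 14.5469 18.2657 24.5469

Derivation:
Step 0: x=[8.0000 11.0000 19.0000 25.0000] v=[0.0000 0.0000 0.0000 0.0000]
Step 1: x=[7.2500 12.2500 18.5000 25.0000] v=[-1.5000 2.5000 -1.0000 0.0000]
Step 2: x=[6.2500 13.8125 18.0625 24.8750] v=[-2.0000 3.1250 -0.8750 -0.2500]
Step 3: x=[5.6406 14.5469 18.2657 24.5469] v=[-1.2188 1.4688 0.4063 -0.6563]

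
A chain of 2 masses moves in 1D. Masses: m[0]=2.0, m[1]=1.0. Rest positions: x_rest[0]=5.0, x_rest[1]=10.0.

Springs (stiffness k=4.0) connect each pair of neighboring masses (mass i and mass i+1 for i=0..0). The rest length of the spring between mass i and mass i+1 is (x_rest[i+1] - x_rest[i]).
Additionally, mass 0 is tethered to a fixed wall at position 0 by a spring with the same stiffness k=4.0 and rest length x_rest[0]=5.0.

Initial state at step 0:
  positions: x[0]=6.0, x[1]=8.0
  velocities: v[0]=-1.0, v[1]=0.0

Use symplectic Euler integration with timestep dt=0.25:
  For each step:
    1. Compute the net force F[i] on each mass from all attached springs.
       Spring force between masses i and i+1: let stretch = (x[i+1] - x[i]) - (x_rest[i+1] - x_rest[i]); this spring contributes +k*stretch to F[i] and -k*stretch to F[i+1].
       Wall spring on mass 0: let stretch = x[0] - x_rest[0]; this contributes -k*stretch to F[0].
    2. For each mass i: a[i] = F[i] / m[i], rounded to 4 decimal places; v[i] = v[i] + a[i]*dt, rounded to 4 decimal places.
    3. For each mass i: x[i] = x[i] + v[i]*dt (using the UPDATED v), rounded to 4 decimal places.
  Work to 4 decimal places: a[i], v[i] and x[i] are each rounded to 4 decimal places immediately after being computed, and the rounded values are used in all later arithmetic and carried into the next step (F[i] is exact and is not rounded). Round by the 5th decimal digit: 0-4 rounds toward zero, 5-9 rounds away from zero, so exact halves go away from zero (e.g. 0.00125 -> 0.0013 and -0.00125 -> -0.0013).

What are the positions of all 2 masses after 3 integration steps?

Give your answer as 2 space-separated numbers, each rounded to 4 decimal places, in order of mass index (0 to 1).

Answer: 3.4766 10.8516

Derivation:
Step 0: x=[6.0000 8.0000] v=[-1.0000 0.0000]
Step 1: x=[5.2500 8.7500] v=[-3.0000 3.0000]
Step 2: x=[4.2813 9.8750] v=[-3.8750 4.5000]
Step 3: x=[3.4766 10.8516] v=[-3.2188 3.9063]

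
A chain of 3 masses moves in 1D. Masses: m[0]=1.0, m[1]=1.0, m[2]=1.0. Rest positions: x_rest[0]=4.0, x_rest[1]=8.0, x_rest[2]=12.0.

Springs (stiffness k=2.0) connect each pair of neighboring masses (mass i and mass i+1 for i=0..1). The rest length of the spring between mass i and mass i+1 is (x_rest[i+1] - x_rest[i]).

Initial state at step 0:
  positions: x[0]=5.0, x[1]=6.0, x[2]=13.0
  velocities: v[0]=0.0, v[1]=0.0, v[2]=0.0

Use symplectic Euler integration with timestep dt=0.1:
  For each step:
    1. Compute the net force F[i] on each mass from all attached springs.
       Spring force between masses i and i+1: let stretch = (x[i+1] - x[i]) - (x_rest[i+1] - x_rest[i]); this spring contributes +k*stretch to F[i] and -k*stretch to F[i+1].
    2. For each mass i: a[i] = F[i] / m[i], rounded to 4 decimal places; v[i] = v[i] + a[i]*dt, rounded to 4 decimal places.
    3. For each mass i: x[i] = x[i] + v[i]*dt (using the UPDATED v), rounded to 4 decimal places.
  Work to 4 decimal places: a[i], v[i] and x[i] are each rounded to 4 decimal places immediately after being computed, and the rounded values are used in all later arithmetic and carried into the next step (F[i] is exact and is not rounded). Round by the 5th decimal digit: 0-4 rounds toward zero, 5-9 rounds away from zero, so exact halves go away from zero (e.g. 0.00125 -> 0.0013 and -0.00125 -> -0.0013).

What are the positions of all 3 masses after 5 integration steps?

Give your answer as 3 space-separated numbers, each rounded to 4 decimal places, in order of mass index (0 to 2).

Step 0: x=[5.0000 6.0000 13.0000] v=[0.0000 0.0000 0.0000]
Step 1: x=[4.9400 6.1200 12.9400] v=[-0.6000 1.2000 -0.6000]
Step 2: x=[4.8236 6.3528 12.8236] v=[-1.1640 2.3280 -1.1640]
Step 3: x=[4.6578 6.6844 12.6578] v=[-1.6582 3.3163 -1.6582]
Step 4: x=[4.4525 7.0950 12.4525] v=[-2.0529 4.1057 -2.0529]
Step 5: x=[4.2201 7.5599 12.2201] v=[-2.3244 4.6487 -2.3244]

Answer: 4.2201 7.5599 12.2201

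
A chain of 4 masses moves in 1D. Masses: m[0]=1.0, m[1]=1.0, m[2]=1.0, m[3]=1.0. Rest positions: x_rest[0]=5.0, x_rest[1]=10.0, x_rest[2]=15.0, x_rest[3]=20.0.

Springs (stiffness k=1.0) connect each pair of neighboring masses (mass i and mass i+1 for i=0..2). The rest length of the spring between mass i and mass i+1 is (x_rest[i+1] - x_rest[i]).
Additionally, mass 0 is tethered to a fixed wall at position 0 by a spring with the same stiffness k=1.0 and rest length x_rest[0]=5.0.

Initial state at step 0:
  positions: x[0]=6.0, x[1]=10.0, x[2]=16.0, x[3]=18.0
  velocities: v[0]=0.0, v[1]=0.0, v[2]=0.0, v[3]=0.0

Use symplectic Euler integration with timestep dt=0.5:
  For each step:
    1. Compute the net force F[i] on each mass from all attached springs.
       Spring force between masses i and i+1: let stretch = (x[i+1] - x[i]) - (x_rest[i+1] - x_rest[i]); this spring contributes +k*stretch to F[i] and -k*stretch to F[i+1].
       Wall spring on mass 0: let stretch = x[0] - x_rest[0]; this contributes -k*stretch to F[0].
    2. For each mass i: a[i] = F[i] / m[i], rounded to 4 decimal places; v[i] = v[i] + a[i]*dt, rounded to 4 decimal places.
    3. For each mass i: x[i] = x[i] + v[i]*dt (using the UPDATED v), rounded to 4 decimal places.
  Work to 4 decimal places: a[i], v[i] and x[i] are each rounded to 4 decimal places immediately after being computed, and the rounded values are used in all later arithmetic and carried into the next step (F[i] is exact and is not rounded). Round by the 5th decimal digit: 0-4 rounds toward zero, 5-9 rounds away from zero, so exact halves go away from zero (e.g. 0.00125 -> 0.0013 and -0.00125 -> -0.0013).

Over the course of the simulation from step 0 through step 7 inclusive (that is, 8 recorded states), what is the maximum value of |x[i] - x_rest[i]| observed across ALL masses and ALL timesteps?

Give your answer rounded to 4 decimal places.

Answer: 2.1253

Derivation:
Step 0: x=[6.0000 10.0000 16.0000 18.0000] v=[0.0000 0.0000 0.0000 0.0000]
Step 1: x=[5.5000 10.5000 15.0000 18.7500] v=[-1.0000 1.0000 -2.0000 1.5000]
Step 2: x=[4.8750 10.8750 13.8125 19.8125] v=[-1.2500 0.7500 -2.3750 2.1250]
Step 3: x=[4.5313 10.4844 13.3906 20.6250] v=[-0.6875 -0.7813 -0.8438 1.6250]
Step 4: x=[4.5430 9.3320 14.0508 20.8789] v=[0.0234 -2.3048 1.3203 0.5078]
Step 5: x=[4.6162 8.1621 15.2383 20.6758] v=[0.1464 -2.3399 2.3750 -0.4063]
Step 6: x=[4.4218 7.8747 16.0162 20.3633] v=[-0.3888 -0.5748 1.5557 -0.6251]
Step 7: x=[3.9852 8.7595 15.8455 20.2140] v=[-0.8733 1.7695 -0.3415 -0.2987]
Max displacement = 2.1253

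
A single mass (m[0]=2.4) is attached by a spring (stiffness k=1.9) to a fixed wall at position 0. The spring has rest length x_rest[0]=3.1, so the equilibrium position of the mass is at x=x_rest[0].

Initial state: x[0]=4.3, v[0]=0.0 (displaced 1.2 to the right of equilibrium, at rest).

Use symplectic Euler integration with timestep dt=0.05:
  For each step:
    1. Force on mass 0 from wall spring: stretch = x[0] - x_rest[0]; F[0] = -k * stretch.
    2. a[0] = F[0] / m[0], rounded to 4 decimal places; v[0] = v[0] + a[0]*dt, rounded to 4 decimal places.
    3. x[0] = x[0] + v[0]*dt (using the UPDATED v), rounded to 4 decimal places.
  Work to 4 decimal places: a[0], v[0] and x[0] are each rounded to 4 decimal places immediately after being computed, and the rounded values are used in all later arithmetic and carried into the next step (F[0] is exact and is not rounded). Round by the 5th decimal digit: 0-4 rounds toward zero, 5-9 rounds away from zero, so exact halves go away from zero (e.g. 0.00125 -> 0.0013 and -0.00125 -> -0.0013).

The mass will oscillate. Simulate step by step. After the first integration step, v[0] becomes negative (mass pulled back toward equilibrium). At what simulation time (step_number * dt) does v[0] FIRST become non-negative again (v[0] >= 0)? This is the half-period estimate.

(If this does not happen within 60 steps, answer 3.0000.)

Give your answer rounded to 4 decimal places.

Answer: 3.0000

Derivation:
Step 0: x=[4.3000] v=[0.0000]
Step 1: x=[4.2976] v=[-0.0475]
Step 2: x=[4.2929] v=[-0.0949]
Step 3: x=[4.2858] v=[-0.1421]
Step 4: x=[4.2764] v=[-0.1890]
Step 5: x=[4.2646] v=[-0.2356]
Step 6: x=[4.2505] v=[-0.2817]
Step 7: x=[4.2341] v=[-0.3272]
Step 8: x=[4.2155] v=[-0.3721]
Step 9: x=[4.1947] v=[-0.4163]
Step 10: x=[4.1717] v=[-0.4596]
Step 11: x=[4.1466] v=[-0.5020]
Step 12: x=[4.1194] v=[-0.5434]
Step 13: x=[4.0902] v=[-0.5838]
Step 14: x=[4.0591] v=[-0.6230]
Step 15: x=[4.0261] v=[-0.6610]
Step 16: x=[3.9912] v=[-0.6977]
Step 17: x=[3.9546] v=[-0.7330]
Step 18: x=[3.9163] v=[-0.7668]
Step 19: x=[3.8763] v=[-0.7991]
Step 20: x=[3.8348] v=[-0.8298]
Step 21: x=[3.7919] v=[-0.8589]
Step 22: x=[3.7476] v=[-0.8863]
Step 23: x=[3.7020] v=[-0.9119]
Step 24: x=[3.6552] v=[-0.9357]
Step 25: x=[3.6073] v=[-0.9577]
Step 26: x=[3.5584] v=[-0.9778]
Step 27: x=[3.5086] v=[-0.9959]
Step 28: x=[3.4580] v=[-1.0121]
Step 29: x=[3.4067] v=[-1.0263]
Step 30: x=[3.3548] v=[-1.0384]
Step 31: x=[3.3024] v=[-1.0485]
Step 32: x=[3.2496] v=[-1.0565]
Step 33: x=[3.1965] v=[-1.0624]
Step 34: x=[3.1432] v=[-1.0662]
Step 35: x=[3.0898] v=[-1.0679]
Step 36: x=[3.0364] v=[-1.0675]
Step 37: x=[2.9832] v=[-1.0650]
Step 38: x=[2.9302] v=[-1.0604]
Step 39: x=[2.8775] v=[-1.0537]
Step 40: x=[2.8253] v=[-1.0449]
Step 41: x=[2.7736] v=[-1.0340]
Step 42: x=[2.7225] v=[-1.0211]
Step 43: x=[2.6722] v=[-1.0062]
Step 44: x=[2.6227] v=[-0.9893]
Step 45: x=[2.5742] v=[-0.9704]
Step 46: x=[2.5267] v=[-0.9496]
Step 47: x=[2.4804] v=[-0.9269]
Step 48: x=[2.4353] v=[-0.9024]
Step 49: x=[2.3915] v=[-0.8761]
Step 50: x=[2.3491] v=[-0.8481]
Step 51: x=[2.3082] v=[-0.8184]
Step 52: x=[2.2688] v=[-0.7871]
Step 53: x=[2.2311] v=[-0.7542]
Step 54: x=[2.1951] v=[-0.7198]
Step 55: x=[2.1609] v=[-0.6840]
Step 56: x=[2.1286] v=[-0.6468]
Step 57: x=[2.0982] v=[-0.6084]
Step 58: x=[2.0698] v=[-0.5687]
Step 59: x=[2.0434] v=[-0.5279]
Step 60: x=[2.0191] v=[-0.4861]
v[0] did not become non-negative within 60 steps; using fallback time=3.0000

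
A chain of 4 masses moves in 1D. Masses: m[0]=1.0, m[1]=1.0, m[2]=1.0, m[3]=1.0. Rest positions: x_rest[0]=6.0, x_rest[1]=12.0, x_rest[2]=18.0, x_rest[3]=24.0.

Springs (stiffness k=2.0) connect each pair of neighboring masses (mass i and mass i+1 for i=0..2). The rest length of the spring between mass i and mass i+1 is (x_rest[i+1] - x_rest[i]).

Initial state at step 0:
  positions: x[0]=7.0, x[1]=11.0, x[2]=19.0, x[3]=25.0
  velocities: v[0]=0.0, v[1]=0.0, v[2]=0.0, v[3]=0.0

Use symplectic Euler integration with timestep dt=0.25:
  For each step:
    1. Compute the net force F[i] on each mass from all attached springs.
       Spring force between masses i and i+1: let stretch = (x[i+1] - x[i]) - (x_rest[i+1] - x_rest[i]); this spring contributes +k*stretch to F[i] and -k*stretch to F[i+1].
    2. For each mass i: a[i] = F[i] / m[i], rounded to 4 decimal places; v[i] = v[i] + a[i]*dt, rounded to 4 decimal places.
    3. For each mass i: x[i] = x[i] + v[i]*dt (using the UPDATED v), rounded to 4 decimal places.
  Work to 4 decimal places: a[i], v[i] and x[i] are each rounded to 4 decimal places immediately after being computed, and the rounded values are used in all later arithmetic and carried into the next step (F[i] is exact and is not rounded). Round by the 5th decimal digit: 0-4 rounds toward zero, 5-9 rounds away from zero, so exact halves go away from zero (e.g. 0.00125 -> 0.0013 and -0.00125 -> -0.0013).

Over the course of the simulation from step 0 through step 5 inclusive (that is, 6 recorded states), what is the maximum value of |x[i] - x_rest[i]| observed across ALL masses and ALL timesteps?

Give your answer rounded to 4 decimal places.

Answer: 1.7558

Derivation:
Step 0: x=[7.0000 11.0000 19.0000 25.0000] v=[0.0000 0.0000 0.0000 0.0000]
Step 1: x=[6.7500 11.5000 18.7500 25.0000] v=[-1.0000 2.0000 -1.0000 0.0000]
Step 2: x=[6.3438 12.3125 18.3750 24.9688] v=[-1.6250 3.2500 -1.5000 -0.1250]
Step 3: x=[5.9336 13.1367 18.0664 24.8633] v=[-1.6407 3.2969 -1.2344 -0.4219]
Step 4: x=[5.6738 13.6768 17.9912 24.6582] v=[-1.0392 2.1602 -0.3008 -0.8204]
Step 5: x=[5.6644 13.7558 18.2101 24.3697] v=[-0.0377 0.3159 0.8755 -1.1539]
Max displacement = 1.7558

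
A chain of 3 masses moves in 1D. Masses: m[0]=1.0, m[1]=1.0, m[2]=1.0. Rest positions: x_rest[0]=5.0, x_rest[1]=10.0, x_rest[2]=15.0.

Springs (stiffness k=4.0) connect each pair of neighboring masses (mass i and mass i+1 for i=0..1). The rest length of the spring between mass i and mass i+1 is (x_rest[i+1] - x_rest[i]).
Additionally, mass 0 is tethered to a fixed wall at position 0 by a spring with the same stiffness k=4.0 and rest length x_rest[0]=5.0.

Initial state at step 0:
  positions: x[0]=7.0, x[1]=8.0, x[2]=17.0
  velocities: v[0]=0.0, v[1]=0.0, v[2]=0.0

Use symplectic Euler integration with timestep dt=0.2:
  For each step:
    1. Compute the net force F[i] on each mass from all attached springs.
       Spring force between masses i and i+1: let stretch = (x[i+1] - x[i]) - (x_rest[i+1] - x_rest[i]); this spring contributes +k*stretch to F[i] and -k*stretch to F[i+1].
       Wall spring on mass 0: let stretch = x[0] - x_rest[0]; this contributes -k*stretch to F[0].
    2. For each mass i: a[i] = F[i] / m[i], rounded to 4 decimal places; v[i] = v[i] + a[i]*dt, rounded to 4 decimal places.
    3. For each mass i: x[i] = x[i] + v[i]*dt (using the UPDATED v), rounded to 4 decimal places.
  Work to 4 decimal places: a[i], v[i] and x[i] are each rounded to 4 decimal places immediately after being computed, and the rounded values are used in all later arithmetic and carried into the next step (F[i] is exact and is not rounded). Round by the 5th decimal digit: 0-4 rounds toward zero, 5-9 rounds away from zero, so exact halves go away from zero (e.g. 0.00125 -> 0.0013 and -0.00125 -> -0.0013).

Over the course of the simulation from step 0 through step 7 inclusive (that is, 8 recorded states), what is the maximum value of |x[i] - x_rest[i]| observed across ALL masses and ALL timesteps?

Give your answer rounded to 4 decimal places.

Step 0: x=[7.0000 8.0000 17.0000] v=[0.0000 0.0000 0.0000]
Step 1: x=[6.0400 9.2800 16.3600] v=[-4.8000 6.4000 -3.2000]
Step 2: x=[4.6320 11.1744 15.3872] v=[-7.0400 9.4720 -4.8640]
Step 3: x=[3.5297 12.6961 14.5404] v=[-5.5117 7.6083 -4.2342]
Step 4: x=[3.3292 13.0462 14.1985] v=[-1.0023 1.7506 -1.7096]
Step 5: x=[4.1508 12.0260 14.4722] v=[4.1079 -5.1012 1.3686]
Step 6: x=[5.5683 10.1371 15.1545] v=[7.0874 -9.4444 3.4116]
Step 7: x=[6.8259 8.3200 15.8340] v=[6.2878 -9.0855 3.3977]
Max displacement = 3.0462

Answer: 3.0462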